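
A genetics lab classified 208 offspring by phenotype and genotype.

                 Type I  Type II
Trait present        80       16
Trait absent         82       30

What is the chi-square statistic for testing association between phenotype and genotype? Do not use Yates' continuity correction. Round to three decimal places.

Row totals: 96, 112. Column totals: 162, 46. Grand total N = 208.
Expected counts (row total × column total / N):
  Trait present, Type I: 96×162/208 = 74.7692
  Trait present, Type II: 96×46/208 = 21.2308
  Trait absent, Type I: 112×162/208 = 87.2308
  Trait absent, Type II: 112×46/208 = 24.7692
Contributions (O − E)²/E:
  (80 − 74.7692)²/74.7692 = 0.3659
  (16 − 21.2308)²/21.2308 = 1.2888
  (82 − 87.2308)²/87.2308 = 0.3137
  (30 − 24.7692)²/24.7692 = 1.1046
χ² = 0.3659 + 1.2888 + 0.3137 + 1.1046 = 3.073

3.073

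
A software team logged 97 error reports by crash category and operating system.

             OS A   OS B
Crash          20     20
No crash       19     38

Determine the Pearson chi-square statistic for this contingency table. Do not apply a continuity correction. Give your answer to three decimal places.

2.716

Row totals: 40, 57. Column totals: 39, 58. Grand total N = 97.
Expected counts (row total × column total / N):
  Crash, OS A: 40×39/97 = 16.0825
  Crash, OS B: 40×58/97 = 23.9175
  No crash, OS A: 57×39/97 = 22.9175
  No crash, OS B: 57×58/97 = 34.0825
Contributions (O − E)²/E:
  (20 − 16.0825)²/16.0825 = 0.9543
  (20 − 23.9175)²/23.9175 = 0.6417
  (19 − 22.9175)²/22.9175 = 0.6697
  (38 − 34.0825)²/34.0825 = 0.4503
χ² = 0.9543 + 0.6417 + 0.6697 + 0.4503 = 2.716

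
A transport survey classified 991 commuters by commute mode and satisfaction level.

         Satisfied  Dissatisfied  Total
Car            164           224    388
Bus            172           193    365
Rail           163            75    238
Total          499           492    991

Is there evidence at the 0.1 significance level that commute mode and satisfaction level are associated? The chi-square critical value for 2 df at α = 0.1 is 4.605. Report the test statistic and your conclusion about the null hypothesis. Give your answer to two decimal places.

Grand total N = 991.
Expected counts (row total × column total / N):
  Car, Satisfied: 388×499/991 = 195.370
  Car, Dissatisfied: 388×492/991 = 192.630
  Bus, Satisfied: 365×499/991 = 183.789
  Bus, Dissatisfied: 365×492/991 = 181.211
  Rail, Satisfied: 238×499/991 = 119.841
  Rail, Dissatisfied: 238×492/991 = 118.159
Contributions (O − E)²/E:
  (164 − 195.370)²/195.370 = 5.0370
  (224 − 192.630)²/192.630 = 5.1086
  (172 − 183.789)²/183.789 = 0.7562
  (193 − 181.211)²/181.211 = 0.7670
  (163 − 119.841)²/119.841 = 15.5431
  (75 − 118.159)²/118.159 = 15.7643
χ² = 5.0370 + 5.1086 + 0.7562 + 0.7670 + 15.5431 + 15.7643 = 42.98
df = (3−1)(2−1) = 2. Since 42.98 > 4.605, reject the null hypothesis of independence at α = 0.1.

42.98; reject H₀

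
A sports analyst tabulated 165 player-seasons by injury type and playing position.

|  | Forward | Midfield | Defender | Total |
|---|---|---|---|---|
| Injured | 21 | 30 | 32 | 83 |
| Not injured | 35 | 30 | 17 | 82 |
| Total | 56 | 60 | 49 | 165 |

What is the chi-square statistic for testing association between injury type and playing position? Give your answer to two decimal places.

8.09

Grand total N = 165.
Expected counts (row total × column total / N):
  Injured, Forward: 83×56/165 = 28.170
  Injured, Midfield: 83×60/165 = 30.182
  Injured, Defender: 83×49/165 = 24.648
  Not injured, Forward: 82×56/165 = 27.830
  Not injured, Midfield: 82×60/165 = 29.818
  Not injured, Defender: 82×49/165 = 24.352
Contributions (O − E)²/E:
  (21 − 28.170)²/28.170 = 1.8250
  (30 − 30.182)²/30.182 = 0.0011
  (32 − 24.648)²/24.648 = 2.1930
  (35 − 27.830)²/27.830 = 1.8472
  (30 − 29.818)²/29.818 = 0.0011
  (17 − 24.352)²/24.352 = 2.2196
χ² = 1.8250 + 0.0011 + 2.1930 + 1.8472 + 0.0011 + 2.2196 = 8.09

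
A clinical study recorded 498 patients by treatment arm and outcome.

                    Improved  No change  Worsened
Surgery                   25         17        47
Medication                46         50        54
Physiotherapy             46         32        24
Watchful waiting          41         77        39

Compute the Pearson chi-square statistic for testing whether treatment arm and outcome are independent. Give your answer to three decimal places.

Row totals: 89, 150, 102, 157. Column totals: 158, 176, 164. Grand total N = 498.
Expected counts (row total × column total / N):
  Surgery, Improved: 89×158/498 = 28.2369
  Surgery, No change: 89×176/498 = 31.4538
  Surgery, Worsened: 89×164/498 = 29.3092
  Medication, Improved: 150×158/498 = 47.5904
  Medication, No change: 150×176/498 = 53.0120
  Medication, Worsened: 150×164/498 = 49.3976
  Physiotherapy, Improved: 102×158/498 = 32.3614
  Physiotherapy, No change: 102×176/498 = 36.0482
  Physiotherapy, Worsened: 102×164/498 = 33.5904
  Watchful waiting, Improved: 157×158/498 = 49.8112
  Watchful waiting, No change: 157×176/498 = 55.4859
  Watchful waiting, Worsened: 157×164/498 = 51.7028
Contributions (O − E)²/E:
  (25 − 28.2369)²/28.2369 = 0.3711
  (17 − 31.4538)²/31.4538 = 6.6419
  (47 − 29.3092)²/29.3092 = 10.6780
  (46 − 47.5904)²/47.5904 = 0.0531
  (50 − 53.0120)²/53.0120 = 0.1711
  (54 − 49.3976)²/49.3976 = 0.4288
  (46 − 32.3614)²/32.3614 = 5.7479
  (32 − 36.0482)²/36.0482 = 0.4546
  (24 − 33.5904)²/33.5904 = 2.7382
  (41 − 49.8112)²/49.8112 = 1.5586
  (77 − 55.4859)²/55.4859 = 8.3419
  (39 − 51.7028)²/51.7028 = 3.1209
χ² = 0.3711 + 6.6419 + 10.6780 + 0.0531 + 0.1711 + 0.4288 + 5.7479 + 0.4546 + 2.7382 + 1.5586 + 8.3419 + 3.1209 = 40.306

40.306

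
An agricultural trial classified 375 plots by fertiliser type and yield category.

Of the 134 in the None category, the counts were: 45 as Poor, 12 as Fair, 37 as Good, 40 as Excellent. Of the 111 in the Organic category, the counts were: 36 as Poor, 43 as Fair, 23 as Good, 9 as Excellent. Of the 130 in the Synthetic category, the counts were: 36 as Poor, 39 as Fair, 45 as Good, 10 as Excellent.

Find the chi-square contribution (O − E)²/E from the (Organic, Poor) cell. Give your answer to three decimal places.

Row total (Organic) = 111; column total (Poor) = 117; N = 375.
Expected count E = 111 × 117 / 375 = 34.63200.
Contribution = (O − E)²/E = (36 − 34.63200)² / 34.63200 = 0.054.

0.054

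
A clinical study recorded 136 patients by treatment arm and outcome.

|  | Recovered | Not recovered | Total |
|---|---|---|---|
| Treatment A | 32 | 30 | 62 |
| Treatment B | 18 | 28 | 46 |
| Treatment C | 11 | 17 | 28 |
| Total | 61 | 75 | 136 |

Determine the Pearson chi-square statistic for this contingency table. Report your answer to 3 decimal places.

Grand total N = 136.
Expected counts (row total × column total / N):
  Treatment A, Recovered: 62×61/136 = 27.80882
  Treatment A, Not recovered: 62×75/136 = 34.19118
  Treatment B, Recovered: 46×61/136 = 20.63235
  Treatment B, Not recovered: 46×75/136 = 25.36765
  Treatment C, Recovered: 28×61/136 = 12.55882
  Treatment C, Not recovered: 28×75/136 = 15.44118
Contributions (O − E)²/E:
  (32 − 27.80882)²/27.80882 = 0.6317
  (30 − 34.19118)²/34.19118 = 0.5138
  (18 − 20.63235)²/20.63235 = 0.3358
  (28 − 25.36765)²/25.36765 = 0.2732
  (11 − 12.55882)²/12.55882 = 0.1935
  (17 − 15.44118)²/15.44118 = 0.1574
χ² = 0.6317 + 0.5138 + 0.3358 + 0.2732 + 0.1935 + 0.1574 = 2.105

2.105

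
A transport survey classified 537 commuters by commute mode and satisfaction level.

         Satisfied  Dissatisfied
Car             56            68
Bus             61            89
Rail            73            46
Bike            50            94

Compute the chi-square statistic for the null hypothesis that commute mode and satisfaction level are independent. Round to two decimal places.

20.14

Row totals: 124, 150, 119, 144. Column totals: 240, 297. Grand total N = 537.
Expected counts (row total × column total / N):
  Car, Satisfied: 124×240/537 = 55.419
  Car, Dissatisfied: 124×297/537 = 68.581
  Bus, Satisfied: 150×240/537 = 67.039
  Bus, Dissatisfied: 150×297/537 = 82.961
  Rail, Satisfied: 119×240/537 = 53.184
  Rail, Dissatisfied: 119×297/537 = 65.816
  Bike, Satisfied: 144×240/537 = 64.358
  Bike, Dissatisfied: 144×297/537 = 79.642
Contributions (O − E)²/E:
  (56 − 55.419)²/55.419 = 0.0061
  (68 − 68.581)²/68.581 = 0.0049
  (61 − 67.039)²/67.039 = 0.5440
  (89 − 82.961)²/82.961 = 0.4396
  (73 − 53.184)²/53.184 = 7.3833
  (46 − 65.816)²/65.816 = 5.9662
  (50 − 64.358)²/64.358 = 3.2032
  (94 − 79.642)²/79.642 = 2.5885
χ² = 0.0061 + 0.0049 + 0.5440 + 0.4396 + 7.3833 + 5.9662 + 3.2032 + 2.5885 = 20.14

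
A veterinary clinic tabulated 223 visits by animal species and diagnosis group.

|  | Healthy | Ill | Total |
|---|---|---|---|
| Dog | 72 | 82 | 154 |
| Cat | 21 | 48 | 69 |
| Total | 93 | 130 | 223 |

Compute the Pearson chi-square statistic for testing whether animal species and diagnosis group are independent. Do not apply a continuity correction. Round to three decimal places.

Grand total N = 223.
Expected counts (row total × column total / N):
  Dog, Healthy: 154×93/223 = 64.2242
  Dog, Ill: 154×130/223 = 89.7758
  Cat, Healthy: 69×93/223 = 28.7758
  Cat, Ill: 69×130/223 = 40.2242
Contributions (O − E)²/E:
  (72 − 64.2242)²/64.2242 = 0.9414
  (82 − 89.7758)²/89.7758 = 0.6735
  (21 − 28.7758)²/28.7758 = 2.1012
  (48 − 40.2242)²/40.2242 = 1.5032
χ² = 0.9414 + 0.6735 + 2.1012 + 1.5032 = 5.219

5.219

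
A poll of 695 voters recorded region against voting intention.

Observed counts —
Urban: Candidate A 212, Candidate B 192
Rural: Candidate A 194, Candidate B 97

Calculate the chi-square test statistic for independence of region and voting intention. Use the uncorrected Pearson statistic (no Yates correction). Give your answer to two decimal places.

Row totals: 404, 291. Column totals: 406, 289. Grand total N = 695.
Expected counts (row total × column total / N):
  Urban, Candidate A: 404×406/695 = 236.006
  Urban, Candidate B: 404×289/695 = 167.994
  Rural, Candidate A: 291×406/695 = 169.994
  Rural, Candidate B: 291×289/695 = 121.006
Contributions (O − E)²/E:
  (212 − 236.006)²/236.006 = 2.4418
  (192 − 167.994)²/167.994 = 3.4304
  (194 − 169.994)²/169.994 = 3.3900
  (97 − 121.006)²/121.006 = 4.7625
χ² = 2.4418 + 3.4304 + 3.3900 + 4.7625 = 14.02

14.02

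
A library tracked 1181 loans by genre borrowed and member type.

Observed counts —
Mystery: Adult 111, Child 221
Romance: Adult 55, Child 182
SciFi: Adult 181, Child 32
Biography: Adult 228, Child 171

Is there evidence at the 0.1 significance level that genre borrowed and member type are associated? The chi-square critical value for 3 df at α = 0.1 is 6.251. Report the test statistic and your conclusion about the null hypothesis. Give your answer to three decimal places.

216.209; reject H₀

Row totals: 332, 237, 213, 399. Column totals: 575, 606. Grand total N = 1181.
Expected counts (row total × column total / N):
  Mystery, Adult: 332×575/1181 = 161.6427
  Mystery, Child: 332×606/1181 = 170.3573
  Romance, Adult: 237×575/1181 = 115.3895
  Romance, Child: 237×606/1181 = 121.6105
  SciFi, Adult: 213×575/1181 = 103.7045
  SciFi, Child: 213×606/1181 = 109.2955
  Biography, Adult: 399×575/1181 = 194.2633
  Biography, Child: 399×606/1181 = 204.7367
Contributions (O − E)²/E:
  (111 − 161.6427)²/161.6427 = 15.8664
  (221 − 170.3573)²/170.3573 = 15.0547
  (55 − 115.3895)²/115.3895 = 31.6051
  (182 − 121.6105)²/121.6105 = 29.9883
  (181 − 103.7045)²/103.7045 = 57.6117
  (32 − 109.2955)²/109.2955 = 54.6646
  (228 − 194.2633)²/194.2633 = 5.8589
  (171 − 204.7367)²/204.7367 = 5.5592
χ² = 15.8664 + 15.0547 + 31.6051 + 29.9883 + 57.6117 + 54.6646 + 5.8589 + 5.5592 = 216.209
df = (4−1)(2−1) = 3. Since 216.209 > 6.251, reject the null hypothesis of independence at α = 0.1.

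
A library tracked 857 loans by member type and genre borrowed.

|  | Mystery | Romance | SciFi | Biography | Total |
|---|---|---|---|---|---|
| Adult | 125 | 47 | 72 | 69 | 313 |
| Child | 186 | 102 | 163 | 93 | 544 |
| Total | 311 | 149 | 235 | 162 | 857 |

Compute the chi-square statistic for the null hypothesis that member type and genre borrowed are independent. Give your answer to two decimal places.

9.48

Grand total N = 857.
Expected counts (row total × column total / N):
  Adult, Mystery: 313×311/857 = 113.586
  Adult, Romance: 313×149/857 = 54.419
  Adult, SciFi: 313×235/857 = 85.828
  Adult, Biography: 313×162/857 = 59.167
  Child, Mystery: 544×311/857 = 197.414
  Child, Romance: 544×149/857 = 94.581
  Child, SciFi: 544×235/857 = 149.172
  Child, Biography: 544×162/857 = 102.833
Contributions (O − E)²/E:
  (125 − 113.586)²/113.586 = 1.1470
  (47 − 54.419)²/54.419 = 1.0114
  (72 − 85.828)²/85.828 = 2.2279
  (69 − 59.167)²/59.167 = 1.6342
  (186 − 197.414)²/197.414 = 0.6599
  (102 − 94.581)²/94.581 = 0.5820
  (163 − 149.172)²/149.172 = 1.2818
  (93 − 102.833)²/102.833 = 0.9402
χ² = 1.1470 + 1.0114 + 2.2279 + 1.6342 + 0.6599 + 0.5820 + 1.2818 + 0.9402 = 9.48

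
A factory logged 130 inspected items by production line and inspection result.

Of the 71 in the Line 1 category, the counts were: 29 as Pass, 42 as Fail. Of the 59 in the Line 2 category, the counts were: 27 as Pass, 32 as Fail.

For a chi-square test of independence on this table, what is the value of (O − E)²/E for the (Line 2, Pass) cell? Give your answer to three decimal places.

Row total (Line 2) = 59; column total (Pass) = 56; N = 130.
Expected count E = 59 × 56 / 130 = 25.4154.
Contribution = (O − E)²/E = (27 − 25.4154)² / 25.4154 = 0.099.

0.099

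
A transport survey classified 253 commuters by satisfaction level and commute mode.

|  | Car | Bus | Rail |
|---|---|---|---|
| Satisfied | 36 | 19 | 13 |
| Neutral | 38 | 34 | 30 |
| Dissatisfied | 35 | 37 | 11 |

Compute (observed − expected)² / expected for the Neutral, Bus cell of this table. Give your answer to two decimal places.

0.14

Row total (Neutral) = 102; column total (Bus) = 90; N = 253.
Expected count E = 102 × 90 / 253 = 36.285.
Contribution = (O − E)²/E = (34 − 36.285)² / 36.285 = 0.14.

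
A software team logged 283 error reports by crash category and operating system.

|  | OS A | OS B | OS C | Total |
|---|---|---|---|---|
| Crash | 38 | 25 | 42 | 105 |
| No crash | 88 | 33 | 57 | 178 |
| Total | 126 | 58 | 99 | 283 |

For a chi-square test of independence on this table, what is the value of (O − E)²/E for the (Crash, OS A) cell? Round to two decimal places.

Row total (Crash) = 105; column total (OS A) = 126; N = 283.
Expected count E = 105 × 126 / 283 = 46.749.
Contribution = (O − E)²/E = (38 − 46.749)² / 46.749 = 1.64.

1.64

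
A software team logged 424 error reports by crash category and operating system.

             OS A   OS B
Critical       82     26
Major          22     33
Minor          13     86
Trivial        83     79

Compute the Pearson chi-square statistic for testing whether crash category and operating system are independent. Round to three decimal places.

84.075

Row totals: 108, 55, 99, 162. Column totals: 200, 224. Grand total N = 424.
Expected counts (row total × column total / N):
  Critical, OS A: 108×200/424 = 50.9434
  Critical, OS B: 108×224/424 = 57.0566
  Major, OS A: 55×200/424 = 25.9434
  Major, OS B: 55×224/424 = 29.0566
  Minor, OS A: 99×200/424 = 46.6981
  Minor, OS B: 99×224/424 = 52.3019
  Trivial, OS A: 162×200/424 = 76.4151
  Trivial, OS B: 162×224/424 = 85.5849
Contributions (O − E)²/E:
  (82 − 50.9434)²/50.9434 = 18.9330
  (26 − 57.0566)²/57.0566 = 16.9045
  (22 − 25.9434)²/25.9434 = 0.5994
  (33 − 29.0566)²/29.0566 = 0.5352
  (13 − 46.6981)²/46.6981 = 24.3171
  (86 − 52.3019)²/52.3019 = 21.7117
  (83 − 76.4151)²/76.4151 = 0.5674
  (79 − 85.5849)²/85.5849 = 0.5066
χ² = 18.9330 + 16.9045 + 0.5994 + 0.5352 + 24.3171 + 21.7117 + 0.5674 + 0.5066 = 84.075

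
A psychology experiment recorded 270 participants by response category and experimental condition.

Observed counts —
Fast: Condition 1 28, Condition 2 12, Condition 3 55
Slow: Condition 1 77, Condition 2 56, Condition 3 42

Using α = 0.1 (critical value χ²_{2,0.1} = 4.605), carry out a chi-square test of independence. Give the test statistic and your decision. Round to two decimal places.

32.20; reject H₀

Row totals: 95, 175. Column totals: 105, 68, 97. Grand total N = 270.
Expected counts (row total × column total / N):
  Fast, Condition 1: 95×105/270 = 36.944
  Fast, Condition 2: 95×68/270 = 23.926
  Fast, Condition 3: 95×97/270 = 34.130
  Slow, Condition 1: 175×105/270 = 68.056
  Slow, Condition 2: 175×68/270 = 44.074
  Slow, Condition 3: 175×97/270 = 62.870
Contributions (O − E)²/E:
  (28 − 36.944)²/36.944 = 2.1653
  (12 − 23.926)²/23.926 = 5.9446
  (55 − 34.130)²/34.130 = 12.7617
  (77 − 68.056)²/68.056 = 1.1754
  (56 − 44.074)²/44.074 = 3.2271
  (42 − 62.870)²/62.870 = 6.9279
χ² = 2.1653 + 5.9446 + 12.7617 + 1.1754 + 3.2271 + 6.9279 = 32.20
df = (2−1)(3−1) = 2. Since 32.20 > 4.605, reject the null hypothesis of independence at α = 0.1.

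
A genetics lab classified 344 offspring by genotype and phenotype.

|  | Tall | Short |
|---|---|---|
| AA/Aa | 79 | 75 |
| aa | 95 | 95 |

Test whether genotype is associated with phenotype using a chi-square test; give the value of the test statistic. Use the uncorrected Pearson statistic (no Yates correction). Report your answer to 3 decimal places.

0.057

Row totals: 154, 190. Column totals: 174, 170. Grand total N = 344.
Expected counts (row total × column total / N):
  AA/Aa, Tall: 154×174/344 = 77.8953
  AA/Aa, Short: 154×170/344 = 76.1047
  aa, Tall: 190×174/344 = 96.1047
  aa, Short: 190×170/344 = 93.8953
Contributions (O − E)²/E:
  (79 − 77.8953)²/77.8953 = 0.0157
  (75 − 76.1047)²/76.1047 = 0.0160
  (95 − 96.1047)²/96.1047 = 0.0127
  (95 − 93.8953)²/93.8953 = 0.0130
χ² = 0.0157 + 0.0160 + 0.0127 + 0.0130 = 0.057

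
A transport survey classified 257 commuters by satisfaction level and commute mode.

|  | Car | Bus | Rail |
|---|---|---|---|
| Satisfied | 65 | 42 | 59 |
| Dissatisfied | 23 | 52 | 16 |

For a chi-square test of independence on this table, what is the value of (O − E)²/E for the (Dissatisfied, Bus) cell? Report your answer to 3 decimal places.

10.524

Row total (Dissatisfied) = 91; column total (Bus) = 94; N = 257.
Expected count E = 91 × 94 / 257 = 33.2840.
Contribution = (O − E)²/E = (52 − 33.2840)² / 33.2840 = 10.524.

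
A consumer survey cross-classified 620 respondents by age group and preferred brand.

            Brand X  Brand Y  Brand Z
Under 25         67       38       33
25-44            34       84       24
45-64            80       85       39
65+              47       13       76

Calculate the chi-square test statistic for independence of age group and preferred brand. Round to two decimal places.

Row totals: 138, 142, 204, 136. Column totals: 228, 220, 172. Grand total N = 620.
Expected counts (row total × column total / N):
  Under 25, Brand X: 138×228/620 = 50.748
  Under 25, Brand Y: 138×220/620 = 48.968
  Under 25, Brand Z: 138×172/620 = 38.284
  25-44, Brand X: 142×228/620 = 52.219
  25-44, Brand Y: 142×220/620 = 50.387
  25-44, Brand Z: 142×172/620 = 39.394
  45-64, Brand X: 204×228/620 = 75.019
  45-64, Brand Y: 204×220/620 = 72.387
  45-64, Brand Z: 204×172/620 = 56.594
  65+, Brand X: 136×228/620 = 50.013
  65+, Brand Y: 136×220/620 = 48.258
  65+, Brand Z: 136×172/620 = 37.729
Contributions (O − E)²/E:
  (67 − 50.748)²/50.748 = 5.2047
  (38 − 48.968)²/48.968 = 2.4566
  (33 − 38.284)²/38.284 = 0.7293
  (34 − 52.219)²/52.219 = 6.3565
  (84 − 50.387)²/50.387 = 22.4231
  (24 − 39.394)²/39.394 = 6.0155
  (80 − 75.019)²/75.019 = 0.3307
  (85 − 72.387)²/72.387 = 2.1977
  (39 − 56.594)²/56.594 = 5.4696
  (47 − 50.013)²/50.013 = 0.1815
  (13 − 48.258)²/48.258 = 25.7600
  (76 − 37.729)²/37.729 = 38.8208
χ² = 5.2047 + 2.4566 + 0.7293 + 6.3565 + 22.4231 + 6.0155 + 0.3307 + 2.1977 + 5.4696 + 0.1815 + 25.7600 + 38.8208 = 115.95

115.95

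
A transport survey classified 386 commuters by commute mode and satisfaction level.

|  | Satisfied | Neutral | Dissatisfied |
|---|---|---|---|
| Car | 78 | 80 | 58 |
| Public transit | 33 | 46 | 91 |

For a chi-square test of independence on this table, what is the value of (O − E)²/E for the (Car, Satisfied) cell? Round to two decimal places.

Row total (Car) = 216; column total (Satisfied) = 111; N = 386.
Expected count E = 216 × 111 / 386 = 62.114.
Contribution = (O − E)²/E = (78 − 62.114)² / 62.114 = 4.06.

4.06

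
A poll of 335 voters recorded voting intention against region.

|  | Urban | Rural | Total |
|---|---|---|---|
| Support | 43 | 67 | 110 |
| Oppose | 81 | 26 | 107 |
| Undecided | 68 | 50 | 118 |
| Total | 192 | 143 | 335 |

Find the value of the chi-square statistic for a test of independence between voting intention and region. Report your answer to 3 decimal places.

29.722

Grand total N = 335.
Expected counts (row total × column total / N):
  Support, Urban: 110×192/335 = 63.0448
  Support, Rural: 110×143/335 = 46.9552
  Oppose, Urban: 107×192/335 = 61.3254
  Oppose, Rural: 107×143/335 = 45.6746
  Undecided, Urban: 118×192/335 = 67.6299
  Undecided, Rural: 118×143/335 = 50.3701
Contributions (O − E)²/E:
  (43 − 63.0448)²/63.0448 = 6.3732
  (67 − 46.9552)²/46.9552 = 8.5570
  (81 − 61.3254)²/61.3254 = 6.3121
  (26 − 45.6746)²/45.6746 = 8.4749
  (68 − 67.6299)²/67.6299 = 0.0020
  (50 − 50.3701)²/50.3701 = 0.0027
χ² = 6.3732 + 8.5570 + 6.3121 + 8.4749 + 0.0020 + 0.0027 = 29.722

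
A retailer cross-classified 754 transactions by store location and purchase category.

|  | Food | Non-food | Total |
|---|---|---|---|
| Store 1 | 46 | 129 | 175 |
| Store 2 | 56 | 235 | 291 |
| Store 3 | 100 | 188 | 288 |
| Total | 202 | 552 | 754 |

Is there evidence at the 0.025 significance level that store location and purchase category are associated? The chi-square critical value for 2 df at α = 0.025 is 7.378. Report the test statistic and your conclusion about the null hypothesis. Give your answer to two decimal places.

Grand total N = 754.
Expected counts (row total × column total / N):
  Store 1, Food: 175×202/754 = 46.8833
  Store 1, Non-food: 175×552/754 = 128.1167
  Store 2, Food: 291×202/754 = 77.9602
  Store 2, Non-food: 291×552/754 = 213.0398
  Store 3, Food: 288×202/754 = 77.1565
  Store 3, Non-food: 288×552/754 = 210.8435
Contributions (O − E)²/E:
  (46 − 46.8833)²/46.8833 = 0.0166
  (129 − 128.1167)²/128.1167 = 0.0061
  (56 − 77.9602)²/77.9602 = 6.1859
  (235 − 213.0398)²/213.0398 = 2.2637
  (100 − 77.1565)²/77.1565 = 6.7632
  (188 − 210.8435)²/210.8435 = 2.4749
χ² = 0.0166 + 0.0061 + 6.1859 + 2.2637 + 6.7632 + 2.4749 = 17.71
df = (3−1)(2−1) = 2. Since 17.71 > 7.378, reject the null hypothesis of independence at α = 0.025.

17.71; reject H₀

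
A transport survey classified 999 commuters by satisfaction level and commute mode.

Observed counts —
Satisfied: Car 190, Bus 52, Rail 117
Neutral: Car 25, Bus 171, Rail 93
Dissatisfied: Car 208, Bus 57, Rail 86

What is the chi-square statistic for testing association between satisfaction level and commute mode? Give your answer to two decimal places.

Row totals: 359, 289, 351. Column totals: 423, 280, 296. Grand total N = 999.
Expected counts (row total × column total / N):
  Satisfied, Car: 359×423/999 = 152.009
  Satisfied, Bus: 359×280/999 = 100.621
  Satisfied, Rail: 359×296/999 = 106.370
  Neutral, Car: 289×423/999 = 122.369
  Neutral, Bus: 289×280/999 = 81.001
  Neutral, Rail: 289×296/999 = 85.630
  Dissatisfied, Car: 351×423/999 = 148.622
  Dissatisfied, Bus: 351×280/999 = 98.378
  Dissatisfied, Rail: 351×296/999 = 104.000
Contributions (O − E)²/E:
  (190 − 152.009)²/152.009 = 9.4949
  (52 − 100.621)²/100.621 = 23.4941
  (117 − 106.370)²/106.370 = 1.0623
  (25 − 122.369)²/122.369 = 77.4765
  (171 − 81.001)²/81.001 = 99.9965
  (93 − 85.630)²/85.630 = 0.6343
  (208 − 148.622)²/148.622 = 23.7229
  (57 − 98.378)²/98.378 = 17.4037
  (86 − 104.000)²/104.000 = 3.1154
χ² = 9.4949 + 23.4941 + 1.0623 + 77.4765 + 99.9965 + 0.6343 + 23.7229 + 17.4037 + 3.1154 = 256.40

256.40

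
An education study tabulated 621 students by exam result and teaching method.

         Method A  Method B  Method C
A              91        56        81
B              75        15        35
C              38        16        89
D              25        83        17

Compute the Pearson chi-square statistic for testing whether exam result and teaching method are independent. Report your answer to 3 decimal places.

174.469

Row totals: 228, 125, 143, 125. Column totals: 229, 170, 222. Grand total N = 621.
Expected counts (row total × column total / N):
  A, Method A: 228×229/621 = 84.0773
  A, Method B: 228×170/621 = 62.4155
  A, Method C: 228×222/621 = 81.5072
  B, Method A: 125×229/621 = 46.0950
  B, Method B: 125×170/621 = 34.2190
  B, Method C: 125×222/621 = 44.6860
  C, Method A: 143×229/621 = 52.7327
  C, Method B: 143×170/621 = 39.1465
  C, Method C: 143×222/621 = 51.1208
  D, Method A: 125×229/621 = 46.0950
  D, Method B: 125×170/621 = 34.2190
  D, Method C: 125×222/621 = 44.6860
Contributions (O − E)²/E:
  (91 − 84.0773)²/84.0773 = 0.5700
  (56 − 62.4155)²/62.4155 = 0.6594
  (81 − 81.5072)²/81.5072 = 0.0032
  (75 − 46.0950)²/46.0950 = 18.1256
  (15 − 34.2190)²/34.2190 = 10.7943
  (35 − 44.6860)²/44.6860 = 2.0995
  (38 − 52.7327)²/52.7327 = 4.1161
  (16 − 39.1465)²/39.1465 = 13.6860
  (89 − 51.1208)²/51.1208 = 28.0675
  (25 − 46.0950)²/46.0950 = 9.6540
  (83 − 34.2190)²/34.2190 = 69.5399
  (17 − 44.6860)²/44.6860 = 17.1533
χ² = 0.5700 + 0.6594 + 0.0032 + 18.1256 + 10.7943 + 2.0995 + 4.1161 + 13.6860 + 28.0675 + 9.6540 + 69.5399 + 17.1533 = 174.469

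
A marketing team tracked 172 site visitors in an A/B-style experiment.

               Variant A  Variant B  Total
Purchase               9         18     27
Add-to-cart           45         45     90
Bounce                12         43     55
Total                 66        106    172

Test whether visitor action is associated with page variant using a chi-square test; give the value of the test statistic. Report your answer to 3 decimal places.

Grand total N = 172.
Expected counts (row total × column total / N):
  Purchase, Variant A: 27×66/172 = 10.3605
  Purchase, Variant B: 27×106/172 = 16.6395
  Add-to-cart, Variant A: 90×66/172 = 34.5349
  Add-to-cart, Variant B: 90×106/172 = 55.4651
  Bounce, Variant A: 55×66/172 = 21.1047
  Bounce, Variant B: 55×106/172 = 33.8953
Contributions (O − E)²/E:
  (9 − 10.3605)²/10.3605 = 0.1787
  (18 − 16.6395)²/16.6395 = 0.1112
  (45 − 34.5349)²/34.5349 = 3.1712
  (45 − 55.4651)²/55.4651 = 1.9745
  (12 − 21.1047)²/21.1047 = 3.9278
  (43 − 33.8953)²/33.8953 = 2.4456
χ² = 0.1787 + 0.1112 + 3.1712 + 1.9745 + 3.9278 + 2.4456 = 11.809

11.809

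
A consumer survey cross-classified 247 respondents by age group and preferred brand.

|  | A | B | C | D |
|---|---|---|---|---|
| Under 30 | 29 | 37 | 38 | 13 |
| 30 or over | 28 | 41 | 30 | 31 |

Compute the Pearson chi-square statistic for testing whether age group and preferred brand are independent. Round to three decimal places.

Row totals: 117, 130. Column totals: 57, 78, 68, 44. Grand total N = 247.
Expected counts (row total × column total / N):
  Under 30, A: 117×57/247 = 27.0000
  Under 30, B: 117×78/247 = 36.9474
  Under 30, C: 117×68/247 = 32.2105
  Under 30, D: 117×44/247 = 20.8421
  30 or over, A: 130×57/247 = 30.0000
  30 or over, B: 130×78/247 = 41.0526
  30 or over, C: 130×68/247 = 35.7895
  30 or over, D: 130×44/247 = 23.1579
Contributions (O − E)²/E:
  (29 − 27.0000)²/27.0000 = 0.1481
  (37 − 36.9474)²/36.9474 = 0.0001
  (38 − 32.2105)²/32.2105 = 1.0406
  (13 − 20.8421)²/20.8421 = 2.9507
  (28 − 30.0000)²/30.0000 = 0.1333
  (41 − 41.0526)²/41.0526 = 0.0001
  (30 − 35.7895)²/35.7895 = 0.9365
  (31 − 23.1579)²/23.1579 = 2.6556
χ² = 0.1481 + 0.0001 + 1.0406 + 2.9507 + 0.1333 + 0.0001 + 0.9365 + 2.6556 = 7.865

7.865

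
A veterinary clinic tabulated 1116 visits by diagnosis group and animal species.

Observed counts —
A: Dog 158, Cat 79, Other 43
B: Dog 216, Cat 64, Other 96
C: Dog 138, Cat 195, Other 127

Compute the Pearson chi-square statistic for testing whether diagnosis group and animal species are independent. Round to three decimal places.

99.184

Row totals: 280, 376, 460. Column totals: 512, 338, 266. Grand total N = 1116.
Expected counts (row total × column total / N):
  A, Dog: 280×512/1116 = 128.4588
  A, Cat: 280×338/1116 = 84.8029
  A, Other: 280×266/1116 = 66.7384
  B, Dog: 376×512/1116 = 172.5018
  B, Cat: 376×338/1116 = 113.8781
  B, Other: 376×266/1116 = 89.6201
  C, Dog: 460×512/1116 = 211.0394
  C, Cat: 460×338/1116 = 139.3190
  C, Other: 460×266/1116 = 109.6416
Contributions (O − E)²/E:
  (158 − 128.4588)²/128.4588 = 6.7935
  (79 − 84.8029)²/84.8029 = 0.3971
  (43 − 66.7384)²/66.7384 = 8.4436
  (216 − 172.5018)²/172.5018 = 10.9685
  (64 − 113.8781)²/113.8781 = 21.8464
  (96 − 89.6201)²/89.6201 = 0.4542
  (138 − 211.0394)²/211.0394 = 25.2785
  (195 − 139.3190)²/139.3190 = 22.2538
  (127 − 109.6416)²/109.6416 = 2.7482
χ² = 6.7935 + 0.3971 + 8.4436 + 10.9685 + 21.8464 + 0.4542 + 25.2785 + 22.2538 + 2.7482 = 99.184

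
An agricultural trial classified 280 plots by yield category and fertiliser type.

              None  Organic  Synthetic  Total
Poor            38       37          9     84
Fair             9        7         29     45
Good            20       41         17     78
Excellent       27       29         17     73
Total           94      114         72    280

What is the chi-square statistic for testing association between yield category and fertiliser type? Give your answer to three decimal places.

Grand total N = 280.
Expected counts (row total × column total / N):
  Poor, None: 84×94/280 = 28.20000
  Poor, Organic: 84×114/280 = 34.20000
  Poor, Synthetic: 84×72/280 = 21.60000
  Fair, None: 45×94/280 = 15.10714
  Fair, Organic: 45×114/280 = 18.32143
  Fair, Synthetic: 45×72/280 = 11.57143
  Good, None: 78×94/280 = 26.18571
  Good, Organic: 78×114/280 = 31.75714
  Good, Synthetic: 78×72/280 = 20.05714
  Excellent, None: 73×94/280 = 24.50714
  Excellent, Organic: 73×114/280 = 29.72143
  Excellent, Synthetic: 73×72/280 = 18.77143
Contributions (O − E)²/E:
  (38 − 28.20000)²/28.20000 = 3.4057
  (37 − 34.20000)²/34.20000 = 0.2292
  (9 − 21.60000)²/21.60000 = 7.3500
  (9 − 15.10714)²/15.10714 = 2.4688
  (7 − 18.32143)²/18.32143 = 6.9959
  (29 − 11.57143)²/11.57143 = 26.2504
  (20 − 26.18571)²/26.18571 = 1.4612
  (41 − 31.75714)²/31.75714 = 2.6901
  (17 − 20.05714)²/20.05714 = 0.4660
  (27 − 24.50714)²/24.50714 = 0.2536
  (29 − 29.72143)²/29.72143 = 0.0175
  (17 − 18.77143)²/18.77143 = 0.1672
χ² = 3.4057 + 0.2292 + 7.3500 + 2.4688 + 6.9959 + 26.2504 + 1.4612 + 2.6901 + 0.4660 + 0.2536 + 0.0175 + 0.1672 = 51.756

51.756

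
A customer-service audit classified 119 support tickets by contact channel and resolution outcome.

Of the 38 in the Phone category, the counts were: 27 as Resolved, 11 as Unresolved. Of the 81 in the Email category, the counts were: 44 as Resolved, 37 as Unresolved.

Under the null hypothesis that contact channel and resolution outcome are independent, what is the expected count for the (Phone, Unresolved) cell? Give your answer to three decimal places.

Row total (Phone) = 38; column total (Unresolved) = 48; grand total N = 119.
Expected count = (row total × column total) / N = 38 × 48 / 119 = 15.328.

15.328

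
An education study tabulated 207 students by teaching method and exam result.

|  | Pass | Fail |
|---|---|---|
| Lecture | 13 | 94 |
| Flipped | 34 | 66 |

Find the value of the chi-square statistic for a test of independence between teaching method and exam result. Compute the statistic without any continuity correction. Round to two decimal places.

14.06

Row totals: 107, 100. Column totals: 47, 160. Grand total N = 207.
Expected counts (row total × column total / N):
  Lecture, Pass: 107×47/207 = 24.295
  Lecture, Fail: 107×160/207 = 82.705
  Flipped, Pass: 100×47/207 = 22.705
  Flipped, Fail: 100×160/207 = 77.295
Contributions (O − E)²/E:
  (13 − 24.295)²/24.295 = 5.2512
  (94 − 82.705)²/82.705 = 1.5426
  (34 − 22.705)²/22.705 = 5.6189
  (66 − 77.295)²/77.295 = 1.6505
χ² = 5.2512 + 1.5426 + 5.6189 + 1.6505 = 14.06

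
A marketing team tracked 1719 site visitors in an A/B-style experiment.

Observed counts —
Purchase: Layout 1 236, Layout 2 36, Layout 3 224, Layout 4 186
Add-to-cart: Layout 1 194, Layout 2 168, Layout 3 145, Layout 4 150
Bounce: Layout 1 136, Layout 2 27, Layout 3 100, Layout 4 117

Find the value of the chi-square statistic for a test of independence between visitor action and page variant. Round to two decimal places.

Row totals: 682, 657, 380. Column totals: 566, 231, 469, 453. Grand total N = 1719.
Expected counts (row total × column total / N):
  Purchase, Layout 1: 682×566/1719 = 224.556
  Purchase, Layout 2: 682×231/1719 = 91.647
  Purchase, Layout 3: 682×469/1719 = 186.072
  Purchase, Layout 4: 682×453/1719 = 179.724
  Add-to-cart, Layout 1: 657×566/1719 = 216.325
  Add-to-cart, Layout 2: 657×231/1719 = 88.288
  Add-to-cart, Layout 3: 657×469/1719 = 179.251
  Add-to-cart, Layout 4: 657×453/1719 = 173.136
  Bounce, Layout 1: 380×566/1719 = 125.119
  Bounce, Layout 2: 380×231/1719 = 51.065
  Bounce, Layout 3: 380×469/1719 = 103.677
  Bounce, Layout 4: 380×453/1719 = 100.140
Contributions (O − E)²/E:
  (236 − 224.556)²/224.556 = 0.5832
  (36 − 91.647)²/91.647 = 33.7882
  (224 − 186.072)²/186.072 = 7.7311
  (186 − 179.724)²/179.724 = 0.2192
  (194 − 216.325)²/216.325 = 2.3040
  (168 − 88.288)²/88.288 = 71.9690
  (145 − 179.251)²/179.251 = 6.5446
  (150 − 173.136)²/173.136 = 3.0916
  (136 − 125.119)²/125.119 = 0.9463
  (27 − 51.065)²/51.065 = 11.3409
  (100 − 103.677)²/103.677 = 0.1304
  (117 − 100.140)²/100.140 = 2.8386
χ² = 0.5832 + 33.7882 + 7.7311 + 0.2192 + 2.3040 + 71.9690 + 6.5446 + 3.0916 + 0.9463 + 11.3409 + 0.1304 + 2.8386 = 141.49

141.49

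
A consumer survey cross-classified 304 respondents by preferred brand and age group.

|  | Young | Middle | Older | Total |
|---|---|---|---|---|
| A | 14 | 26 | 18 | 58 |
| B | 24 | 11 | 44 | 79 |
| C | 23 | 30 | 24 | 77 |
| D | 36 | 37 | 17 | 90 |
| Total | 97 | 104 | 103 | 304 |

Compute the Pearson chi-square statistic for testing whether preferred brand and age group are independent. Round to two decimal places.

Grand total N = 304.
Expected counts (row total × column total / N):
  A, Young: 58×97/304 = 18.507
  A, Middle: 58×104/304 = 19.842
  A, Older: 58×103/304 = 19.651
  B, Young: 79×97/304 = 25.207
  B, Middle: 79×104/304 = 27.026
  B, Older: 79×103/304 = 26.766
  C, Young: 77×97/304 = 24.569
  C, Middle: 77×104/304 = 26.342
  C, Older: 77×103/304 = 26.089
  D, Young: 90×97/304 = 28.717
  D, Middle: 90×104/304 = 30.789
  D, Older: 90×103/304 = 30.493
Contributions (O − E)²/E:
  (14 − 18.507)²/18.507 = 1.0976
  (26 − 19.842)²/19.842 = 1.9111
  (18 − 19.651)²/19.651 = 0.1387
  (24 − 25.207)²/25.207 = 0.0578
  (11 − 27.026)²/27.026 = 9.5032
  (44 − 26.766)²/26.766 = 11.0966
  (23 − 24.569)²/24.569 = 0.1002
  (30 − 26.342)²/26.342 = 0.5080
  (24 − 26.089)²/26.089 = 0.1673
  (36 − 28.717)²/28.717 = 1.8471
  (37 − 30.789)²/30.789 = 1.2529
  (17 − 30.493)²/30.493 = 5.9706
χ² = 1.0976 + 1.9111 + 0.1387 + 0.0578 + 9.5032 + 11.0966 + 0.1002 + 0.5080 + 0.1673 + 1.8471 + 1.2529 + 5.9706 = 33.65

33.65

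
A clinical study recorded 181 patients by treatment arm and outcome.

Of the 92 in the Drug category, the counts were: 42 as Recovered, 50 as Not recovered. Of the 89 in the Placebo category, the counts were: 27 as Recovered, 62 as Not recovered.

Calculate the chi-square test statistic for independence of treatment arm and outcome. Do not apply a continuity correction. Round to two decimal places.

4.50

Row totals: 92, 89. Column totals: 69, 112. Grand total N = 181.
Expected counts (row total × column total / N):
  Drug, Recovered: 92×69/181 = 35.072
  Drug, Not recovered: 92×112/181 = 56.928
  Placebo, Recovered: 89×69/181 = 33.928
  Placebo, Not recovered: 89×112/181 = 55.072
Contributions (O − E)²/E:
  (42 − 35.072)²/35.072 = 1.3685
  (50 − 56.928)²/56.928 = 0.8431
  (27 − 33.928)²/33.928 = 1.4147
  (62 − 55.072)²/55.072 = 0.8715
χ² = 1.3685 + 0.8431 + 1.4147 + 0.8715 = 4.50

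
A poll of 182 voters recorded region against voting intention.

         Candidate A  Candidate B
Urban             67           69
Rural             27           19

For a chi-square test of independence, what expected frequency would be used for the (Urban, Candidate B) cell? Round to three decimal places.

Row total (Urban) = 136; column total (Candidate B) = 88; grand total N = 182.
Expected count = (row total × column total) / N = 136 × 88 / 182 = 65.758.

65.758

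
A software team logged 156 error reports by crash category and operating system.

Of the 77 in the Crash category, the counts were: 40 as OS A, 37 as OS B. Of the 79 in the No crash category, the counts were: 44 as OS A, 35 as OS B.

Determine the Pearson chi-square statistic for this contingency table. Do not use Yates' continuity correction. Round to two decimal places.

Row totals: 77, 79. Column totals: 84, 72. Grand total N = 156.
Expected counts (row total × column total / N):
  Crash, OS A: 77×84/156 = 41.462
  Crash, OS B: 77×72/156 = 35.538
  No crash, OS A: 79×84/156 = 42.538
  No crash, OS B: 79×72/156 = 36.462
Contributions (O − E)²/E:
  (40 − 41.462)²/41.462 = 0.0516
  (37 − 35.538)²/35.538 = 0.0601
  (44 − 42.538)²/42.538 = 0.0502
  (35 − 36.462)²/36.462 = 0.0586
χ² = 0.0516 + 0.0601 + 0.0502 + 0.0586 = 0.22

0.22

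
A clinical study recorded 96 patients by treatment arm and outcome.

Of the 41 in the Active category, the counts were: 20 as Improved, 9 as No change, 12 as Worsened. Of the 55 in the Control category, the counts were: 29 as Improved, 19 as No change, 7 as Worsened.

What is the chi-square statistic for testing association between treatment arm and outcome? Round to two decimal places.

Row totals: 41, 55. Column totals: 49, 28, 19. Grand total N = 96.
Expected counts (row total × column total / N):
  Active, Improved: 41×49/96 = 20.927
  Active, No change: 41×28/96 = 11.958
  Active, Worsened: 41×19/96 = 8.115
  Control, Improved: 55×49/96 = 28.073
  Control, No change: 55×28/96 = 16.042
  Control, Worsened: 55×19/96 = 10.885
Contributions (O − E)²/E:
  (20 − 20.927)²/20.927 = 0.0411
  (9 − 11.958)²/11.958 = 0.7317
  (12 − 8.115)²/8.115 = 1.8599
  (29 − 28.073)²/28.073 = 0.0306
  (19 − 16.042)²/16.042 = 0.5454
  (7 − 10.885)²/10.885 = 1.3866
χ² = 0.0411 + 0.7317 + 1.8599 + 0.0306 + 0.5454 + 1.3866 = 4.60

4.60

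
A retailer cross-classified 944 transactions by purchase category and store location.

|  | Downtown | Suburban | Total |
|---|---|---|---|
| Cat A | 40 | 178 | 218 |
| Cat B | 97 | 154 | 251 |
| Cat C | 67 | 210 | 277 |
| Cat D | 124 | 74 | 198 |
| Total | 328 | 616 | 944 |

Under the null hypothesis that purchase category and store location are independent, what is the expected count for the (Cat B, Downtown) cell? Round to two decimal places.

Row total (Cat B) = 251; column total (Downtown) = 328; grand total N = 944.
Expected count = (row total × column total) / N = 251 × 328 / 944 = 87.21.

87.21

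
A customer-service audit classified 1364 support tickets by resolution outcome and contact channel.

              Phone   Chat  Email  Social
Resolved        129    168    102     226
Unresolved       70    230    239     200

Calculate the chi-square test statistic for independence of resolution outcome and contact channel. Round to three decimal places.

Row totals: 625, 739. Column totals: 199, 398, 341, 426. Grand total N = 1364.
Expected counts (row total × column total / N):
  Resolved, Phone: 625×199/1364 = 91.1840
  Resolved, Chat: 625×398/1364 = 182.3680
  Resolved, Email: 625×341/1364 = 156.2500
  Resolved, Social: 625×426/1364 = 195.1979
  Unresolved, Phone: 739×199/1364 = 107.8160
  Unresolved, Chat: 739×398/1364 = 215.6320
  Unresolved, Email: 739×341/1364 = 184.7500
  Unresolved, Social: 739×426/1364 = 230.8021
Contributions (O − E)²/E:
  (129 − 91.1840)²/91.1840 = 15.6831
  (168 − 182.3680)²/182.3680 = 1.1320
  (102 − 156.2500)²/156.2500 = 18.8356
  (226 − 195.1979)²/195.1979 = 4.8606
  (70 − 107.8160)²/107.8160 = 13.2638
  (230 − 215.6320)²/215.6320 = 0.9574
  (239 − 184.7500)²/184.7500 = 15.9300
  (200 − 230.8021)²/230.8021 = 4.1107
χ² = 15.6831 + 1.1320 + 18.8356 + 4.8606 + 13.2638 + 0.9574 + 15.9300 + 4.1107 = 74.773

74.773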